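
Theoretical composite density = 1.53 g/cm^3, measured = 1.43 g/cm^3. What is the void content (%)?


Void% = (rho_theo - rho_actual)/rho_theo * 100 = (1.53 - 1.43)/1.53 * 100 = 6.54%

6.54%


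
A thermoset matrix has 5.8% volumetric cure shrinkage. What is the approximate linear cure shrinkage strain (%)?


Linear shrinkage ≈ vol_shrink/3 = 5.8/3 = 1.933%

1.933%


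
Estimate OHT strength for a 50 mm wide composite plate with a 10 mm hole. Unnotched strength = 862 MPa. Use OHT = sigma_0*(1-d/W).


OHT = sigma_0*(1-d/W) = 862*(1-10/50) = 689.6 MPa

689.6 MPa


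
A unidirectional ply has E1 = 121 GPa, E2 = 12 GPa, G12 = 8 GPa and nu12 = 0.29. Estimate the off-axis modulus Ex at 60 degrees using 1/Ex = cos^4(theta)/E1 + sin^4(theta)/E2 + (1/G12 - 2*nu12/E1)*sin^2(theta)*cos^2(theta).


cos^4(60) = 0.0625, sin^4(60) = 0.5625, sin^2(60)*cos^2(60) = 0.1875
1/G12 - 2*nu12/E1 = 1/8 - 2*0.29/121 = 0.120207 GPa^-1
1/Ex = 0.0625/121 + 0.5625/12 + 0.120207*0.1875 = 0.0699303 GPa^-1
Ex = 14.3 GPa

14.3 GPa


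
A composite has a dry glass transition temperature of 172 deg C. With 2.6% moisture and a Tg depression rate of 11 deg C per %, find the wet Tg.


Tg_wet = Tg_dry - k*moisture = 172 - 11*2.6 = 143.4 deg C

143.4 deg C


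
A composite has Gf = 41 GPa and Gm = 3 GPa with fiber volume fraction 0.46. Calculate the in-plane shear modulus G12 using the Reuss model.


1/G12 = Vf/Gf + (1-Vf)/Gm = 0.46/41 + 0.54/3
G12 = 5.23 GPa

5.23 GPa


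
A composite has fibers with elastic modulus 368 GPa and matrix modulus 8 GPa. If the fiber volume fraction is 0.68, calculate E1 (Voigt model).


E1 = Ef*Vf + Em*(1-Vf) = 368*0.68 + 8*0.32 = 252.8 GPa

252.8 GPa


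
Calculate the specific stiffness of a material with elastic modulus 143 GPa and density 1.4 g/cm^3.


Specific stiffness = E/rho = 143/1.4 = 102.1 GPa/(g/cm^3)

102.1 GPa/(g/cm^3)


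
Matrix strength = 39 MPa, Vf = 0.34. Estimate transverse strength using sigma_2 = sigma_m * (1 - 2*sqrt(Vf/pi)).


factor = 1 - 2*sqrt(0.34/pi) = 0.342
sigma_2 = 39 * 0.342 = 13.34 MPa

13.34 MPa


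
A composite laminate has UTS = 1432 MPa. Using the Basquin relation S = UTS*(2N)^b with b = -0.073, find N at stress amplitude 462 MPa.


N = 0.5 * (S/UTS)^(1/b) = 0.5 * (462/1432)^(1/-0.073) = 2.6861e+06 cycles

2.6861e+06 cycles


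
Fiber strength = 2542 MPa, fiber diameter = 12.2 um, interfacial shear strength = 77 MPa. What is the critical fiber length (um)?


Lc = sigma_f * d / (2 * tau_i) = 2542 * 12.2 / (2 * 77) = 201.4 um

201.4 um


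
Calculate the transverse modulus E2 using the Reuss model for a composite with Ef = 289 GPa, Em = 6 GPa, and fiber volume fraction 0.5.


1/E2 = Vf/Ef + (1-Vf)/Em = 0.5/289 + 0.5/6
E2 = 11.76 GPa

11.76 GPa


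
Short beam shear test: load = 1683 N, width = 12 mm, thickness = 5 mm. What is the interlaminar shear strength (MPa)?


ILSS = 3F/(4bh) = 3*1683/(4*12*5) = 21.04 MPa

21.04 MPa


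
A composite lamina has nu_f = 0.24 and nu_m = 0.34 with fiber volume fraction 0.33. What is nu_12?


nu_12 = nu_f*Vf + nu_m*(1-Vf) = 0.24*0.33 + 0.34*0.67 = 0.307

0.307


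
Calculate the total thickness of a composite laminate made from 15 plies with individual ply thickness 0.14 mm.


h = n * t_ply = 15 * 0.14 = 2.1 mm

2.1 mm


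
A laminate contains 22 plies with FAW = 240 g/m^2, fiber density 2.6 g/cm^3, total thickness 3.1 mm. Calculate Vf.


Vf = n * FAW / (rho_f * h * 1000) = 22 * 240 / (2.6 * 3.1 * 1000) = 0.6551

0.6551


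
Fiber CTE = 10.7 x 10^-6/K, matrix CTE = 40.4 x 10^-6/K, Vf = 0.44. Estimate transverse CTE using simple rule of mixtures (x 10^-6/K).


alpha_2 = alpha_f*Vf + alpha_m*(1-Vf) = 10.7*0.44 + 40.4*0.56 = 27.3 x 10^-6/K

27.3 x 10^-6/K


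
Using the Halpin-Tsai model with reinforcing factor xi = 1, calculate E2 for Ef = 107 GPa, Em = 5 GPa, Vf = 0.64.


eta = (Ef/Em - 1)/(Ef/Em + xi) = (21.4 - 1)/(21.4 + 1) = 0.9107
E2 = Em*(1+xi*eta*Vf)/(1-eta*Vf) = 18.97 GPa

18.97 GPa


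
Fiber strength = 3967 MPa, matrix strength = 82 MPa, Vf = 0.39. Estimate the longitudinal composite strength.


sigma_1 = sigma_f*Vf + sigma_m*(1-Vf) = 3967*0.39 + 82*0.61 = 1597.2 MPa

1597.2 MPa


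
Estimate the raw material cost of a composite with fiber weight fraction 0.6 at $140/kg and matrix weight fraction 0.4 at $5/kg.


Cost = cost_f*Wf + cost_m*Wm = 140*0.6 + 5*0.4 = $86.0/kg

$86.0/kg


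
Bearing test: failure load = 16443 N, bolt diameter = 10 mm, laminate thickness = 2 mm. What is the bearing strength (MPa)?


sigma_br = F/(d*h) = 16443/(10*2) = 822.2 MPa

822.2 MPa


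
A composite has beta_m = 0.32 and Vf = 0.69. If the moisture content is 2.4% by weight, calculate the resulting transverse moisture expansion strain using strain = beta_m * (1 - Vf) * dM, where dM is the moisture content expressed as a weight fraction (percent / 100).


dM = 2.4/100 = 0.024
strain = beta_m * (1-Vf) * dM = 0.32 * 0.31 * 0.024 = 0.0023808

0.0023808


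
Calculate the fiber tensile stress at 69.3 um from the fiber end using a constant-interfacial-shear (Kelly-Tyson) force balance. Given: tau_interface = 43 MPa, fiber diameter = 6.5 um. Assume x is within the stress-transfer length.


Force balance: sigma_f * (pi*d^2/4) = tau * (pi*d) * x  ->  sigma_f = 4 * tau * x / d
sigma_f = 4 * 43 * 69.3 / 6.5 = 1833.8 MPa

1833.8 MPa


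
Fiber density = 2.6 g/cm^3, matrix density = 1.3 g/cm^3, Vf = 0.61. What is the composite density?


rho_c = rho_f*Vf + rho_m*(1-Vf) = 2.6*0.61 + 1.3*0.39 = 2.093 g/cm^3

2.093 g/cm^3


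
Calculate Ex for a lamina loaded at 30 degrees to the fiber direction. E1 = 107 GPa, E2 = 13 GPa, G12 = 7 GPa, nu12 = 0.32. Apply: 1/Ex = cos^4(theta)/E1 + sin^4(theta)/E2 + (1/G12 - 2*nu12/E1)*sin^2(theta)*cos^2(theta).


cos^4(30) = 0.5625, sin^4(30) = 0.0625, sin^2(30)*cos^2(30) = 0.1875
1/G12 - 2*nu12/E1 = 1/7 - 2*0.32/107 = 0.136876 GPa^-1
1/Ex = 0.5625/107 + 0.0625/13 + 0.136876*0.1875 = 0.0357289 GPa^-1
Ex = 27.99 GPa

27.99 GPa


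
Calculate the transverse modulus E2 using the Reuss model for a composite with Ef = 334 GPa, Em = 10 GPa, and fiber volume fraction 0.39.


1/E2 = Vf/Ef + (1-Vf)/Em = 0.39/334 + 0.61/10
E2 = 16.09 GPa

16.09 GPa


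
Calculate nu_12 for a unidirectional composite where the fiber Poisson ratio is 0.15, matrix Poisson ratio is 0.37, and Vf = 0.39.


nu_12 = nu_f*Vf + nu_m*(1-Vf) = 0.15*0.39 + 0.37*0.61 = 0.2842

0.2842


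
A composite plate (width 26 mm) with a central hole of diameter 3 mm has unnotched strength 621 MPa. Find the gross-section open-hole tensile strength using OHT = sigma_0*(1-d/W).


OHT = sigma_0*(1-d/W) = 621*(1-3/26) = 549.3 MPa

549.3 MPa


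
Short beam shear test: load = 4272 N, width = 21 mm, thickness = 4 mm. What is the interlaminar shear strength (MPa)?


ILSS = 3F/(4bh) = 3*4272/(4*21*4) = 38.14 MPa

38.14 MPa


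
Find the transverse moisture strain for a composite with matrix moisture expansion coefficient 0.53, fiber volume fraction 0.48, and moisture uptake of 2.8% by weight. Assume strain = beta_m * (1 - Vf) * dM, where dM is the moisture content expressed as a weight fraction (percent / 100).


dM = 2.8/100 = 0.028
strain = beta_m * (1-Vf) * dM = 0.53 * 0.52 * 0.028 = 0.0077168

0.0077168


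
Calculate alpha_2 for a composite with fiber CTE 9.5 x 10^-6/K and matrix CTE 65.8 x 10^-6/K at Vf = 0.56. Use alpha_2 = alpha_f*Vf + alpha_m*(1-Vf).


alpha_2 = alpha_f*Vf + alpha_m*(1-Vf) = 9.5*0.56 + 65.8*0.44 = 34.3 x 10^-6/K

34.3 x 10^-6/K


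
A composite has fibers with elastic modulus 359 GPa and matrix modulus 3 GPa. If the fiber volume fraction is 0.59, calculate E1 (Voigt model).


E1 = Ef*Vf + Em*(1-Vf) = 359*0.59 + 3*0.41 = 213.04 GPa

213.04 GPa


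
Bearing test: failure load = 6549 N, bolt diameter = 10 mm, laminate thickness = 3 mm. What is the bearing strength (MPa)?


sigma_br = F/(d*h) = 6549/(10*3) = 218.3 MPa

218.3 MPa


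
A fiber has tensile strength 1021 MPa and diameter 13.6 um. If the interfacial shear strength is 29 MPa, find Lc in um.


Lc = sigma_f * d / (2 * tau_i) = 1021 * 13.6 / (2 * 29) = 239.4 um

239.4 um


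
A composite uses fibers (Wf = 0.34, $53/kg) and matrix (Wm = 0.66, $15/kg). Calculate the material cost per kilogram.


Cost = cost_f*Wf + cost_m*Wm = 53*0.34 + 15*0.66 = $27.92/kg

$27.92/kg


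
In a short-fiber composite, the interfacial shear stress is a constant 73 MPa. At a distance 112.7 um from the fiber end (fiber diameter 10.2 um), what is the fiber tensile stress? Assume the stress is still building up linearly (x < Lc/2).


Force balance: sigma_f * (pi*d^2/4) = tau * (pi*d) * x  ->  sigma_f = 4 * tau * x / d
sigma_f = 4 * 73 * 112.7 / 10.2 = 3226.3 MPa

3226.3 MPa


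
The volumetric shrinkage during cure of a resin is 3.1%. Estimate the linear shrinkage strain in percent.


Linear shrinkage ≈ vol_shrink/3 = 3.1/3 = 1.033%

1.033%


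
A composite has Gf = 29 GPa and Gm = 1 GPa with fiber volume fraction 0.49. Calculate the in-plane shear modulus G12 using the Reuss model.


1/G12 = Vf/Gf + (1-Vf)/Gm = 0.49/29 + 0.51/1
G12 = 1.9 GPa

1.9 GPa


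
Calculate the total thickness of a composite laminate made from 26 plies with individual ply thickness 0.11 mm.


h = n * t_ply = 26 * 0.11 = 2.86 mm

2.86 mm


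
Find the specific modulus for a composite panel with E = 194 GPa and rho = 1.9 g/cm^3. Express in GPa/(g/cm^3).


Specific stiffness = E/rho = 194/1.9 = 102.1 GPa/(g/cm^3)

102.1 GPa/(g/cm^3)


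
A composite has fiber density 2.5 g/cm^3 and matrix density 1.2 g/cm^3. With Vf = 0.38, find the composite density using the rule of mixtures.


rho_c = rho_f*Vf + rho_m*(1-Vf) = 2.5*0.38 + 1.2*0.62 = 1.694 g/cm^3

1.694 g/cm^3


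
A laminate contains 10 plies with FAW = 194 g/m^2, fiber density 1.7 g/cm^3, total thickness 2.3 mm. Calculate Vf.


Vf = n * FAW / (rho_f * h * 1000) = 10 * 194 / (1.7 * 2.3 * 1000) = 0.4962

0.4962


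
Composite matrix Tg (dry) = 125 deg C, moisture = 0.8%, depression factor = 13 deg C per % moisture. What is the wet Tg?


Tg_wet = Tg_dry - k*moisture = 125 - 13*0.8 = 114.6 deg C

114.6 deg C


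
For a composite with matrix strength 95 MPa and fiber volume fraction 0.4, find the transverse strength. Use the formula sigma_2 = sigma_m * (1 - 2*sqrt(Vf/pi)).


factor = 1 - 2*sqrt(0.4/pi) = 0.2864
sigma_2 = 95 * 0.2864 = 27.2 MPa

27.2 MPa


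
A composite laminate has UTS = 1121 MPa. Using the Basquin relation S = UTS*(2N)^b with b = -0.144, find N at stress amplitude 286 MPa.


N = 0.5 * (S/UTS)^(1/b) = 0.5 * (286/1121)^(1/-0.144) = 6587.0249 cycles

6587.0249 cycles


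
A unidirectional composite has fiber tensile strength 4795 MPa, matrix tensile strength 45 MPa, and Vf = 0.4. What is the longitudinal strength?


sigma_1 = sigma_f*Vf + sigma_m*(1-Vf) = 4795*0.4 + 45*0.6 = 1945.0 MPa

1945.0 MPa


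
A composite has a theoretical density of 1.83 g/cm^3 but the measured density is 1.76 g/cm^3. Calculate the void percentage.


Void% = (rho_theo - rho_actual)/rho_theo * 100 = (1.83 - 1.76)/1.83 * 100 = 3.83%

3.83%


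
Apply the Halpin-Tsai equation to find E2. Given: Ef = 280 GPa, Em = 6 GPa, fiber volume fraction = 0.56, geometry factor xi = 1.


eta = (Ef/Em - 1)/(Ef/Em + xi) = (46.6667 - 1)/(46.6667 + 1) = 0.958
E2 = Em*(1+xi*eta*Vf)/(1-eta*Vf) = 19.89 GPa

19.89 GPa


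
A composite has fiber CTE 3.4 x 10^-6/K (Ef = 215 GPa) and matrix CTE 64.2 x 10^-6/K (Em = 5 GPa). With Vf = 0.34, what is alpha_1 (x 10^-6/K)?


E1 = Ef*Vf + Em*(1-Vf) = 76.4
alpha_1 = (alpha_f*Ef*Vf + alpha_m*Em*(1-Vf))/E1 = 6.03 x 10^-6/K

6.03 x 10^-6/K


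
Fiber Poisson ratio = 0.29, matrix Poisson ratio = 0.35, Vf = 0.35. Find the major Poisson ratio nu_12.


nu_12 = nu_f*Vf + nu_m*(1-Vf) = 0.29*0.35 + 0.35*0.65 = 0.329

0.329


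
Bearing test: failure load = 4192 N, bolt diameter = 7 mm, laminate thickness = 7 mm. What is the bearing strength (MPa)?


sigma_br = F/(d*h) = 4192/(7*7) = 85.6 MPa

85.6 MPa


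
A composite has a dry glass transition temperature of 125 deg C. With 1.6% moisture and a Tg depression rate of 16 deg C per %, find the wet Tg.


Tg_wet = Tg_dry - k*moisture = 125 - 16*1.6 = 99.4 deg C

99.4 deg C


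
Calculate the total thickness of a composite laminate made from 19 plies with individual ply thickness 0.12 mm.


h = n * t_ply = 19 * 0.12 = 2.28 mm

2.28 mm


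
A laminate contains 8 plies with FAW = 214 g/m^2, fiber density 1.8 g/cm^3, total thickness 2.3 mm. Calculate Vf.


Vf = n * FAW / (rho_f * h * 1000) = 8 * 214 / (1.8 * 2.3 * 1000) = 0.4135

0.4135


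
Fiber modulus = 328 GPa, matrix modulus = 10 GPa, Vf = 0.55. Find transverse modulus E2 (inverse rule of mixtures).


1/E2 = Vf/Ef + (1-Vf)/Em = 0.55/328 + 0.45/10
E2 = 21.42 GPa

21.42 GPa


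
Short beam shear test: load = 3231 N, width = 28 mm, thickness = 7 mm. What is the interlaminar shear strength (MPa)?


ILSS = 3F/(4bh) = 3*3231/(4*28*7) = 12.36 MPa

12.36 MPa


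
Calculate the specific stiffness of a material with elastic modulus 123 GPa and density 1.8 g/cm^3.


Specific stiffness = E/rho = 123/1.8 = 68.3 GPa/(g/cm^3)

68.3 GPa/(g/cm^3)


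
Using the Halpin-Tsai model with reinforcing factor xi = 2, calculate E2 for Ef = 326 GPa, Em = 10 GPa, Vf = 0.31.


eta = (Ef/Em - 1)/(Ef/Em + xi) = (32.6 - 1)/(32.6 + 2) = 0.9133
E2 = Em*(1+xi*eta*Vf)/(1-eta*Vf) = 21.85 GPa

21.85 GPa


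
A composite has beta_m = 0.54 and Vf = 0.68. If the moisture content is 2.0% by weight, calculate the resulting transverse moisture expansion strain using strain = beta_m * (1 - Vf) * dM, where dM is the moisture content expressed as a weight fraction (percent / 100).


dM = 2.0/100 = 0.02
strain = beta_m * (1-Vf) * dM = 0.54 * 0.32 * 0.02 = 0.003456

0.003456


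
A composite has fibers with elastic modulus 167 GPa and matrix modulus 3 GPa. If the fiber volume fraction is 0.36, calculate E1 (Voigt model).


E1 = Ef*Vf + Em*(1-Vf) = 167*0.36 + 3*0.64 = 62.04 GPa

62.04 GPa


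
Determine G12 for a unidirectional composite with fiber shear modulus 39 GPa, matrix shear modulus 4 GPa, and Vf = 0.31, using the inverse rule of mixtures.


1/G12 = Vf/Gf + (1-Vf)/Gm = 0.31/39 + 0.69/4
G12 = 5.54 GPa

5.54 GPa


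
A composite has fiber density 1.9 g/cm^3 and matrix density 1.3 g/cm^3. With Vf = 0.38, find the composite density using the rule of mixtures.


rho_c = rho_f*Vf + rho_m*(1-Vf) = 1.9*0.38 + 1.3*0.62 = 1.528 g/cm^3

1.528 g/cm^3


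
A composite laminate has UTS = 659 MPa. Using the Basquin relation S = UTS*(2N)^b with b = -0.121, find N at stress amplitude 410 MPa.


N = 0.5 * (S/UTS)^(1/b) = 0.5 * (410/659)^(1/-0.121) = 25.2516 cycles

25.2516 cycles


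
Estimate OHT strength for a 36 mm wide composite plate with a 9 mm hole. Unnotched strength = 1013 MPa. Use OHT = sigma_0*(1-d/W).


OHT = sigma_0*(1-d/W) = 1013*(1-9/36) = 759.8 MPa

759.8 MPa


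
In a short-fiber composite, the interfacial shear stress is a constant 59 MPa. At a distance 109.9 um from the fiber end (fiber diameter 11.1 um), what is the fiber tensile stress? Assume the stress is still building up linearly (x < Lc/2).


Force balance: sigma_f * (pi*d^2/4) = tau * (pi*d) * x  ->  sigma_f = 4 * tau * x / d
sigma_f = 4 * 59 * 109.9 / 11.1 = 2336.6 MPa

2336.6 MPa


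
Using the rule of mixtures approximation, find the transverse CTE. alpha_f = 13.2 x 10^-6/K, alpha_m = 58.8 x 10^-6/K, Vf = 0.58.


alpha_2 = alpha_f*Vf + alpha_m*(1-Vf) = 13.2*0.58 + 58.8*0.42 = 32.4 x 10^-6/K

32.4 x 10^-6/K


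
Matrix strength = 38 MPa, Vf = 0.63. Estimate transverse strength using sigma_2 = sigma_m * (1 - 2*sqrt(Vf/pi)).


factor = 1 - 2*sqrt(0.63/pi) = 0.1044
sigma_2 = 38 * 0.1044 = 3.97 MPa

3.97 MPa


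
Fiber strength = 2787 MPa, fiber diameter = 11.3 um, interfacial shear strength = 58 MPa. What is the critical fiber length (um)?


Lc = sigma_f * d / (2 * tau_i) = 2787 * 11.3 / (2 * 58) = 271.5 um

271.5 um


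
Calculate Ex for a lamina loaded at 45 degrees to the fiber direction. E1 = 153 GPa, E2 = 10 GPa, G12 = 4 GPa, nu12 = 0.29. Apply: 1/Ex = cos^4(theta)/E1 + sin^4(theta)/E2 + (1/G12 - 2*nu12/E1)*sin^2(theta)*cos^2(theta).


cos^4(45) = 0.25, sin^4(45) = 0.25, sin^2(45)*cos^2(45) = 0.25
1/G12 - 2*nu12/E1 = 1/4 - 2*0.29/153 = 0.246209 GPa^-1
1/Ex = 0.25/153 + 0.25/10 + 0.246209*0.25 = 0.0881863 GPa^-1
Ex = 11.34 GPa

11.34 GPa


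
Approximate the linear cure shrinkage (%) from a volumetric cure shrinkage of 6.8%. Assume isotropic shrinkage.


Linear shrinkage ≈ vol_shrink/3 = 6.8/3 = 2.267%

2.267%


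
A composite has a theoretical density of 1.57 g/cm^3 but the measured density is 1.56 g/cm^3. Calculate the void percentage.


Void% = (rho_theo - rho_actual)/rho_theo * 100 = (1.57 - 1.56)/1.57 * 100 = 0.64%

0.64%


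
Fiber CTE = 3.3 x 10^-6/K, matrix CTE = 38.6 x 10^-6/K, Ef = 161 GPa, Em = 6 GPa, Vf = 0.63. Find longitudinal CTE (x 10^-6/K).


E1 = Ef*Vf + Em*(1-Vf) = 103.65
alpha_1 = (alpha_f*Ef*Vf + alpha_m*Em*(1-Vf))/E1 = 4.06 x 10^-6/K

4.06 x 10^-6/K


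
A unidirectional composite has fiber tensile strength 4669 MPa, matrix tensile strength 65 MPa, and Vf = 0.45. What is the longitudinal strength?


sigma_1 = sigma_f*Vf + sigma_m*(1-Vf) = 4669*0.45 + 65*0.55 = 2136.8 MPa

2136.8 MPa


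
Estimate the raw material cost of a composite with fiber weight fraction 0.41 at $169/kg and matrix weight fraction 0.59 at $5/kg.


Cost = cost_f*Wf + cost_m*Wm = 169*0.41 + 5*0.59 = $72.24/kg

$72.24/kg


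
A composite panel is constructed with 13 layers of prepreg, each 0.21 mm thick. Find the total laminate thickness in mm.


h = n * t_ply = 13 * 0.21 = 2.73 mm

2.73 mm


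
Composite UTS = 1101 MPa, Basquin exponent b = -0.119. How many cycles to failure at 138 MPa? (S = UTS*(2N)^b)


N = 0.5 * (S/UTS)^(1/b) = 0.5 * (138/1101)^(1/-0.119) = 1.8968e+07 cycles

1.8968e+07 cycles


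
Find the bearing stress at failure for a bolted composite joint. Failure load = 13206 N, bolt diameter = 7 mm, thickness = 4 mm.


sigma_br = F/(d*h) = 13206/(7*4) = 471.6 MPa

471.6 MPa


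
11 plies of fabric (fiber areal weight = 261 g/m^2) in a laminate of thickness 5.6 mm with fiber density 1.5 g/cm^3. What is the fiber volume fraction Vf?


Vf = n * FAW / (rho_f * h * 1000) = 11 * 261 / (1.5 * 5.6 * 1000) = 0.3418

0.3418


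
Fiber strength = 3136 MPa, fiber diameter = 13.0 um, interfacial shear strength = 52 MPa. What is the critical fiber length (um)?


Lc = sigma_f * d / (2 * tau_i) = 3136 * 13.0 / (2 * 52) = 392.0 um

392.0 um


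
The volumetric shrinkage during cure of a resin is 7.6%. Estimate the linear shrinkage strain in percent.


Linear shrinkage ≈ vol_shrink/3 = 7.6/3 = 2.533%

2.533%


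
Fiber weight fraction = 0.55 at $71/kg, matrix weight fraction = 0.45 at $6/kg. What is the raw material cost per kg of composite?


Cost = cost_f*Wf + cost_m*Wm = 71*0.55 + 6*0.45 = $41.75/kg

$41.75/kg


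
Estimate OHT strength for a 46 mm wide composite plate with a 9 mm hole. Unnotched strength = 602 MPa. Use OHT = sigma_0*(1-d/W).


OHT = sigma_0*(1-d/W) = 602*(1-9/46) = 484.2 MPa

484.2 MPa


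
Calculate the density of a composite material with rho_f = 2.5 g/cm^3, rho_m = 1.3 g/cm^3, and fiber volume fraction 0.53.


rho_c = rho_f*Vf + rho_m*(1-Vf) = 2.5*0.53 + 1.3*0.47 = 1.936 g/cm^3

1.936 g/cm^3


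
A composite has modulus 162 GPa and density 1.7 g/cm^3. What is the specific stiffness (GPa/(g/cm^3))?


Specific stiffness = E/rho = 162/1.7 = 95.3 GPa/(g/cm^3)

95.3 GPa/(g/cm^3)


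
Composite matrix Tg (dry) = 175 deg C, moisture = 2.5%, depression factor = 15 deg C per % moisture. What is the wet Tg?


Tg_wet = Tg_dry - k*moisture = 175 - 15*2.5 = 137.5 deg C

137.5 deg C


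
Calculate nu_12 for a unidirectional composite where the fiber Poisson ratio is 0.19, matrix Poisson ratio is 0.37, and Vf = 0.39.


nu_12 = nu_f*Vf + nu_m*(1-Vf) = 0.19*0.39 + 0.37*0.61 = 0.2998

0.2998


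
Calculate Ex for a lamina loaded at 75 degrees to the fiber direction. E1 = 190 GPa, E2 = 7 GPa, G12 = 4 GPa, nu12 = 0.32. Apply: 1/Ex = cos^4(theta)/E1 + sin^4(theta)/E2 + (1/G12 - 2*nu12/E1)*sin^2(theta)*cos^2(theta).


cos^4(75) = 0.004487, sin^4(75) = 0.870513, sin^2(75)*cos^2(75) = 0.0625
1/G12 - 2*nu12/E1 = 1/4 - 2*0.32/190 = 0.246632 GPa^-1
1/Ex = 0.004487/190 + 0.870513/7 + 0.246632*0.0625 = 0.139797 GPa^-1
Ex = 7.15 GPa

7.15 GPa


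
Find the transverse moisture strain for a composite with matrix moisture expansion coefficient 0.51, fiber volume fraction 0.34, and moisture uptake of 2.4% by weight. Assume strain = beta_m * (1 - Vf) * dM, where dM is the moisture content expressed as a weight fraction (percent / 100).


dM = 2.4/100 = 0.024
strain = beta_m * (1-Vf) * dM = 0.51 * 0.66 * 0.024 = 0.0080784

0.0080784


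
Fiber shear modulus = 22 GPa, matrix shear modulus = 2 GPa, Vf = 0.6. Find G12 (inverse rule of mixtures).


1/G12 = Vf/Gf + (1-Vf)/Gm = 0.6/22 + 0.4/2
G12 = 4.4 GPa

4.4 GPa


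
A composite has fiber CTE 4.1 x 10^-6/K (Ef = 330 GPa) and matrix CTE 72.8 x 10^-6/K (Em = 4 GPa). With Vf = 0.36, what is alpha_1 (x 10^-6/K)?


E1 = Ef*Vf + Em*(1-Vf) = 121.36
alpha_1 = (alpha_f*Ef*Vf + alpha_m*Em*(1-Vf))/E1 = 5.55 x 10^-6/K

5.55 x 10^-6/K


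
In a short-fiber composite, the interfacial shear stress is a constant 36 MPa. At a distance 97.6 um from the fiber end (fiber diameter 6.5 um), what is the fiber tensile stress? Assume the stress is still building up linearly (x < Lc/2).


Force balance: sigma_f * (pi*d^2/4) = tau * (pi*d) * x  ->  sigma_f = 4 * tau * x / d
sigma_f = 4 * 36 * 97.6 / 6.5 = 2162.2 MPa

2162.2 MPa


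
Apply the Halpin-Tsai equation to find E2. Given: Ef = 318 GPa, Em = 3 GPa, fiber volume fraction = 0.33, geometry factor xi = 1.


eta = (Ef/Em - 1)/(Ef/Em + xi) = (106.0 - 1)/(106.0 + 1) = 0.9813
E2 = Em*(1+xi*eta*Vf)/(1-eta*Vf) = 5.87 GPa

5.87 GPa


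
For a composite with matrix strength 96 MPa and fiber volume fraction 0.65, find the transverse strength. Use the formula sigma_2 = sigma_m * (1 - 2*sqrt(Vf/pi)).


factor = 1 - 2*sqrt(0.65/pi) = 0.0903
sigma_2 = 96 * 0.0903 = 8.67 MPa

8.67 MPa


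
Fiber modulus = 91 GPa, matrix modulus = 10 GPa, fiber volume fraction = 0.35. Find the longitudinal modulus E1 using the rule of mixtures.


E1 = Ef*Vf + Em*(1-Vf) = 91*0.35 + 10*0.65 = 38.35 GPa

38.35 GPa


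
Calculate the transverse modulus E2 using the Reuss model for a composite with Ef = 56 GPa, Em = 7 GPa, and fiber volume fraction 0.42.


1/E2 = Vf/Ef + (1-Vf)/Em = 0.42/56 + 0.58/7
E2 = 11.07 GPa

11.07 GPa


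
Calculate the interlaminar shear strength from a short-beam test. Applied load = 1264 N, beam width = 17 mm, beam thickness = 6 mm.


ILSS = 3F/(4bh) = 3*1264/(4*17*6) = 9.29 MPa

9.29 MPa


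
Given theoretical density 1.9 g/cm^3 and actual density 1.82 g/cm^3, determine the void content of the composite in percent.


Void% = (rho_theo - rho_actual)/rho_theo * 100 = (1.9 - 1.82)/1.9 * 100 = 4.21%

4.21%


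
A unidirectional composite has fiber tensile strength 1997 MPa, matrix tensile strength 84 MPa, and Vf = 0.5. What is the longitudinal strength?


sigma_1 = sigma_f*Vf + sigma_m*(1-Vf) = 1997*0.5 + 84*0.5 = 1040.5 MPa

1040.5 MPa


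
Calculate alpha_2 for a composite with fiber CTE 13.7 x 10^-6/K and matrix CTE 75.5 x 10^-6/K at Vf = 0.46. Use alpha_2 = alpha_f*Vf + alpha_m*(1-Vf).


alpha_2 = alpha_f*Vf + alpha_m*(1-Vf) = 13.7*0.46 + 75.5*0.54 = 47.1 x 10^-6/K

47.1 x 10^-6/K


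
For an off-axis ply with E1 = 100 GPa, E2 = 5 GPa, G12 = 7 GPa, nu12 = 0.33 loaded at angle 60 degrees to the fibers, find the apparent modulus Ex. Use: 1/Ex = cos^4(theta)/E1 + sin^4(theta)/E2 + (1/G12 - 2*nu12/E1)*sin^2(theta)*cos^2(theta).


cos^4(60) = 0.0625, sin^4(60) = 0.5625, sin^2(60)*cos^2(60) = 0.1875
1/G12 - 2*nu12/E1 = 1/7 - 2*0.33/100 = 0.136257 GPa^-1
1/Ex = 0.0625/100 + 0.5625/5 + 0.136257*0.1875 = 0.1386732 GPa^-1
Ex = 7.21 GPa

7.21 GPa


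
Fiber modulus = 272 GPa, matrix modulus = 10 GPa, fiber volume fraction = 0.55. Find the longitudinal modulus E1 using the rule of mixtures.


E1 = Ef*Vf + Em*(1-Vf) = 272*0.55 + 10*0.45 = 154.1 GPa

154.1 GPa


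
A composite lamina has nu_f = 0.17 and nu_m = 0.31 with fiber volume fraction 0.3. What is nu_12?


nu_12 = nu_f*Vf + nu_m*(1-Vf) = 0.17*0.3 + 0.31*0.7 = 0.268

0.268


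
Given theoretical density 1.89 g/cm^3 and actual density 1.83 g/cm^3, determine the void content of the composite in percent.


Void% = (rho_theo - rho_actual)/rho_theo * 100 = (1.89 - 1.83)/1.89 * 100 = 3.17%

3.17%


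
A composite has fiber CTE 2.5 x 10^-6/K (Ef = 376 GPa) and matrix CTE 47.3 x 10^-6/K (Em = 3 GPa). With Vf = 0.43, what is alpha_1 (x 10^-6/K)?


E1 = Ef*Vf + Em*(1-Vf) = 163.39
alpha_1 = (alpha_f*Ef*Vf + alpha_m*Em*(1-Vf))/E1 = 2.97 x 10^-6/K

2.97 x 10^-6/K


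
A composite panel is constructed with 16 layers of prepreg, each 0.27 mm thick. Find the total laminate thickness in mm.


h = n * t_ply = 16 * 0.27 = 4.32 mm

4.32 mm


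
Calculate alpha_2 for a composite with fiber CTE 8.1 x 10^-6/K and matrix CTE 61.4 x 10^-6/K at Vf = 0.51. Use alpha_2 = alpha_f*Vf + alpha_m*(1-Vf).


alpha_2 = alpha_f*Vf + alpha_m*(1-Vf) = 8.1*0.51 + 61.4*0.49 = 34.2 x 10^-6/K

34.2 x 10^-6/K


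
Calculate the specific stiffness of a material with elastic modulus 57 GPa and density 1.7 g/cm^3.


Specific stiffness = E/rho = 57/1.7 = 33.5 GPa/(g/cm^3)

33.5 GPa/(g/cm^3)


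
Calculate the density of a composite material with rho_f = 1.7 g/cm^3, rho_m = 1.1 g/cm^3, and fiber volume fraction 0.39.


rho_c = rho_f*Vf + rho_m*(1-Vf) = 1.7*0.39 + 1.1*0.61 = 1.334 g/cm^3

1.334 g/cm^3


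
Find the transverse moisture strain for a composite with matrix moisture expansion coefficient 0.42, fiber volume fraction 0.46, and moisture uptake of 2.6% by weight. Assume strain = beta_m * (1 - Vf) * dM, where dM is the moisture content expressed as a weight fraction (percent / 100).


dM = 2.6/100 = 0.026
strain = beta_m * (1-Vf) * dM = 0.42 * 0.54 * 0.026 = 0.0058968

0.0058968


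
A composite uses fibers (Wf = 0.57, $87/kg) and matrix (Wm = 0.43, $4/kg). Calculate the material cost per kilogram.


Cost = cost_f*Wf + cost_m*Wm = 87*0.57 + 4*0.43 = $51.31/kg

$51.31/kg


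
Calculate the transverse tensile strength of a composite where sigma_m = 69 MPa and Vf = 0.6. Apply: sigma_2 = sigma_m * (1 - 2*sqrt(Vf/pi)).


factor = 1 - 2*sqrt(0.6/pi) = 0.126
sigma_2 = 69 * 0.126 = 8.69 MPa

8.69 MPa


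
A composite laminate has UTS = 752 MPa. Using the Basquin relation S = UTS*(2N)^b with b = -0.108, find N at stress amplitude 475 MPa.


N = 0.5 * (S/UTS)^(1/b) = 0.5 * (475/752)^(1/-0.108) = 35.1898 cycles

35.1898 cycles


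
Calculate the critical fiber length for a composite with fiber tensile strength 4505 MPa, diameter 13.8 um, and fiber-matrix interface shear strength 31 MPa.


Lc = sigma_f * d / (2 * tau_i) = 4505 * 13.8 / (2 * 31) = 1002.7 um

1002.7 um


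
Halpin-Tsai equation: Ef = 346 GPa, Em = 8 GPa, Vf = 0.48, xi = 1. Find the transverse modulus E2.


eta = (Ef/Em - 1)/(Ef/Em + xi) = (43.25 - 1)/(43.25 + 1) = 0.9548
E2 = Em*(1+xi*eta*Vf)/(1-eta*Vf) = 21.54 GPa

21.54 GPa


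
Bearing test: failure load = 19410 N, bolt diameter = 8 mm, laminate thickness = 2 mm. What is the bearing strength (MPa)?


sigma_br = F/(d*h) = 19410/(8*2) = 1213.1 MPa

1213.1 MPa


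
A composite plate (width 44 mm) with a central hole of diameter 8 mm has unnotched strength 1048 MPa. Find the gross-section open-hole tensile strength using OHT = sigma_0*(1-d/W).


OHT = sigma_0*(1-d/W) = 1048*(1-8/44) = 857.5 MPa

857.5 MPa


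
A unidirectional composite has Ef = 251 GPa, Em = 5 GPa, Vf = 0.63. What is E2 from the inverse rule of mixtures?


1/E2 = Vf/Ef + (1-Vf)/Em = 0.63/251 + 0.37/5
E2 = 13.07 GPa

13.07 GPa


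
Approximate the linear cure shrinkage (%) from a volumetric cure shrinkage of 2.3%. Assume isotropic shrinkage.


Linear shrinkage ≈ vol_shrink/3 = 2.3/3 = 0.767%

0.767%


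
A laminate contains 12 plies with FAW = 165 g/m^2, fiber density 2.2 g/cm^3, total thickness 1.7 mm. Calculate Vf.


Vf = n * FAW / (rho_f * h * 1000) = 12 * 165 / (2.2 * 1.7 * 1000) = 0.5294

0.5294


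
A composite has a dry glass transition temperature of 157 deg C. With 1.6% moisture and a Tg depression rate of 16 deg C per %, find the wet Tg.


Tg_wet = Tg_dry - k*moisture = 157 - 16*1.6 = 131.4 deg C

131.4 deg C


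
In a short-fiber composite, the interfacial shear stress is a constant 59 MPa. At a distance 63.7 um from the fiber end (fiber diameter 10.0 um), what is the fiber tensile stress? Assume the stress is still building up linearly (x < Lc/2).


Force balance: sigma_f * (pi*d^2/4) = tau * (pi*d) * x  ->  sigma_f = 4 * tau * x / d
sigma_f = 4 * 59 * 63.7 / 10.0 = 1503.3 MPa

1503.3 MPa


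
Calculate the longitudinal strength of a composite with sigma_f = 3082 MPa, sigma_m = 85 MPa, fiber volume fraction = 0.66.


sigma_1 = sigma_f*Vf + sigma_m*(1-Vf) = 3082*0.66 + 85*0.34 = 2063.0 MPa

2063.0 MPa


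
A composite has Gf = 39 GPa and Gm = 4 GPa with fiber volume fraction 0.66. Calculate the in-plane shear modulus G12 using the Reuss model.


1/G12 = Vf/Gf + (1-Vf)/Gm = 0.66/39 + 0.34/4
G12 = 9.81 GPa

9.81 GPa


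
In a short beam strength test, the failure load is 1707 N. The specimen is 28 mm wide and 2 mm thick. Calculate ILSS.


ILSS = 3F/(4bh) = 3*1707/(4*28*2) = 22.86 MPa

22.86 MPa


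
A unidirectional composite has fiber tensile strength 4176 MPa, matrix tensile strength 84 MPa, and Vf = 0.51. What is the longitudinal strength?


sigma_1 = sigma_f*Vf + sigma_m*(1-Vf) = 4176*0.51 + 84*0.49 = 2170.9 MPa

2170.9 MPa


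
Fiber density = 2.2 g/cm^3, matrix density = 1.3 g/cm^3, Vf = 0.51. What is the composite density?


rho_c = rho_f*Vf + rho_m*(1-Vf) = 2.2*0.51 + 1.3*0.49 = 1.759 g/cm^3

1.759 g/cm^3


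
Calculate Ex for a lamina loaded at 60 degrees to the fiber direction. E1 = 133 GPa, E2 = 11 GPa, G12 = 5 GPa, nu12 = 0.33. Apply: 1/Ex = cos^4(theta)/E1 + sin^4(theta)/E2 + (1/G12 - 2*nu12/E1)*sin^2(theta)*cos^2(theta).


cos^4(60) = 0.0625, sin^4(60) = 0.5625, sin^2(60)*cos^2(60) = 0.1875
1/G12 - 2*nu12/E1 = 1/5 - 2*0.33/133 = 0.195038 GPa^-1
1/Ex = 0.0625/133 + 0.5625/11 + 0.195038*0.1875 = 0.0881758 GPa^-1
Ex = 11.34 GPa

11.34 GPa


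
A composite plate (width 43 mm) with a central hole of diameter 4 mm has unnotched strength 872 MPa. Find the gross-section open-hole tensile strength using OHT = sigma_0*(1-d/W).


OHT = sigma_0*(1-d/W) = 872*(1-4/43) = 790.9 MPa

790.9 MPa


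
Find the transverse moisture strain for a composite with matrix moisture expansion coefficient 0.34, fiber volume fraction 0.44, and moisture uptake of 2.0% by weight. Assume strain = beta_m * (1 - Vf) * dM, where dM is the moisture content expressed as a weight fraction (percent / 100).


dM = 2.0/100 = 0.02
strain = beta_m * (1-Vf) * dM = 0.34 * 0.56 * 0.02 = 0.003808

0.003808


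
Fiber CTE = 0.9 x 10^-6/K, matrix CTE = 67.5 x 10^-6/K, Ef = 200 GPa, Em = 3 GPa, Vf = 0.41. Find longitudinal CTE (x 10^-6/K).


E1 = Ef*Vf + Em*(1-Vf) = 83.77
alpha_1 = (alpha_f*Ef*Vf + alpha_m*Em*(1-Vf))/E1 = 2.31 x 10^-6/K

2.31 x 10^-6/K


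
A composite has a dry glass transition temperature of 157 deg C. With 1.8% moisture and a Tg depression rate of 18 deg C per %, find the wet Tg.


Tg_wet = Tg_dry - k*moisture = 157 - 18*1.8 = 124.6 deg C

124.6 deg C


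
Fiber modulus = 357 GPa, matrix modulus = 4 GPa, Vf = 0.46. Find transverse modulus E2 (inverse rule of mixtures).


1/E2 = Vf/Ef + (1-Vf)/Em = 0.46/357 + 0.54/4
E2 = 7.34 GPa

7.34 GPa


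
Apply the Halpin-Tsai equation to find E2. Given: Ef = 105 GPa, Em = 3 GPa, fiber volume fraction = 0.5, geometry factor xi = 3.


eta = (Ef/Em - 1)/(Ef/Em + xi) = (35.0 - 1)/(35.0 + 3) = 0.8947
E2 = Em*(1+xi*eta*Vf)/(1-eta*Vf) = 12.71 GPa

12.71 GPa


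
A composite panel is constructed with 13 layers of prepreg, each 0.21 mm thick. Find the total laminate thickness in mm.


h = n * t_ply = 13 * 0.21 = 2.73 mm

2.73 mm


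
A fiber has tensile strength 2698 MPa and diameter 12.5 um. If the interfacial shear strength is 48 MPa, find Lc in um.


Lc = sigma_f * d / (2 * tau_i) = 2698 * 12.5 / (2 * 48) = 351.3 um

351.3 um


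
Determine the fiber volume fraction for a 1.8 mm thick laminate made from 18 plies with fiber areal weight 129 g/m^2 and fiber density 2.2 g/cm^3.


Vf = n * FAW / (rho_f * h * 1000) = 18 * 129 / (2.2 * 1.8 * 1000) = 0.5864

0.5864


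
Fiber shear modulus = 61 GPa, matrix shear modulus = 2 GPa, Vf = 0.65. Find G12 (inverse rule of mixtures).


1/G12 = Vf/Gf + (1-Vf)/Gm = 0.65/61 + 0.35/2
G12 = 5.39 GPa

5.39 GPa


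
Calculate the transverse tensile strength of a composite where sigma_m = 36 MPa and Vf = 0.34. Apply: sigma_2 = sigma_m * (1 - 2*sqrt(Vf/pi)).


factor = 1 - 2*sqrt(0.34/pi) = 0.342
sigma_2 = 36 * 0.342 = 12.31 MPa

12.31 MPa


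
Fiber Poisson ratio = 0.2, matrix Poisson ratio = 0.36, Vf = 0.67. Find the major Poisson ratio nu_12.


nu_12 = nu_f*Vf + nu_m*(1-Vf) = 0.2*0.67 + 0.36*0.33 = 0.2528

0.2528


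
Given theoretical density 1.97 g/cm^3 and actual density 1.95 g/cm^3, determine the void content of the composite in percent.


Void% = (rho_theo - rho_actual)/rho_theo * 100 = (1.97 - 1.95)/1.97 * 100 = 1.02%

1.02%


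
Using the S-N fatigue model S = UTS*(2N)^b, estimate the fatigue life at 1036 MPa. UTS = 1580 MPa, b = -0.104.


N = 0.5 * (S/UTS)^(1/b) = 0.5 * (1036/1580)^(1/-0.104) = 28.9364 cycles

28.9364 cycles


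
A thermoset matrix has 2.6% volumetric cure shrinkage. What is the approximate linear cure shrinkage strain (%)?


Linear shrinkage ≈ vol_shrink/3 = 2.6/3 = 0.867%

0.867%


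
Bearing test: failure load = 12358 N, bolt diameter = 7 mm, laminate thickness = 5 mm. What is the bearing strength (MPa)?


sigma_br = F/(d*h) = 12358/(7*5) = 353.1 MPa

353.1 MPa


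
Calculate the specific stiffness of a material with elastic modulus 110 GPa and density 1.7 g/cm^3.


Specific stiffness = E/rho = 110/1.7 = 64.7 GPa/(g/cm^3)

64.7 GPa/(g/cm^3)


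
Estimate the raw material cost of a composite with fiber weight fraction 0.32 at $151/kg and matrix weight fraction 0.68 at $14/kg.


Cost = cost_f*Wf + cost_m*Wm = 151*0.32 + 14*0.68 = $57.84/kg

$57.84/kg


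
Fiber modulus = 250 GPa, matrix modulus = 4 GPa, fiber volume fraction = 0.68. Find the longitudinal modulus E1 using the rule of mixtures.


E1 = Ef*Vf + Em*(1-Vf) = 250*0.68 + 4*0.32 = 171.28 GPa

171.28 GPa


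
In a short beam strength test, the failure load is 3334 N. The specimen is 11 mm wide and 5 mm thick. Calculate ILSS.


ILSS = 3F/(4bh) = 3*3334/(4*11*5) = 45.46 MPa

45.46 MPa


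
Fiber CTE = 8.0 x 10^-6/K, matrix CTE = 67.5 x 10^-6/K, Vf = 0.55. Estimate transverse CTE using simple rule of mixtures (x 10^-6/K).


alpha_2 = alpha_f*Vf + alpha_m*(1-Vf) = 8.0*0.55 + 67.5*0.45 = 34.8 x 10^-6/K

34.8 x 10^-6/K


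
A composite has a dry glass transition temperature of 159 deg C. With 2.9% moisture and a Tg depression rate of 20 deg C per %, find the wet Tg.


Tg_wet = Tg_dry - k*moisture = 159 - 20*2.9 = 101.0 deg C

101.0 deg C


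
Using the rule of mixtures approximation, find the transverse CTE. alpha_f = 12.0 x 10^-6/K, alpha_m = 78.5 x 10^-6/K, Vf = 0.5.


alpha_2 = alpha_f*Vf + alpha_m*(1-Vf) = 12.0*0.5 + 78.5*0.5 = 45.3 x 10^-6/K

45.3 x 10^-6/K


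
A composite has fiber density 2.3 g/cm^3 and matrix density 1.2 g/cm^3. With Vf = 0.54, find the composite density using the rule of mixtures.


rho_c = rho_f*Vf + rho_m*(1-Vf) = 2.3*0.54 + 1.2*0.46 = 1.794 g/cm^3

1.794 g/cm^3


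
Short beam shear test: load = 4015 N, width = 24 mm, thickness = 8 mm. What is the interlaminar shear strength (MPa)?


ILSS = 3F/(4bh) = 3*4015/(4*24*8) = 15.68 MPa

15.68 MPa


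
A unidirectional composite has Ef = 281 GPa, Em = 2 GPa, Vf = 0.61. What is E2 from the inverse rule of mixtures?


1/E2 = Vf/Ef + (1-Vf)/Em = 0.61/281 + 0.39/2
E2 = 5.07 GPa

5.07 GPa


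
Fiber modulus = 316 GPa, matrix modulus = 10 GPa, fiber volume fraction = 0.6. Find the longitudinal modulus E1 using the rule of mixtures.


E1 = Ef*Vf + Em*(1-Vf) = 316*0.6 + 10*0.4 = 193.6 GPa

193.6 GPa


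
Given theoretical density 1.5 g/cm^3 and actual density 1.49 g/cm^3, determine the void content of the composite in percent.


Void% = (rho_theo - rho_actual)/rho_theo * 100 = (1.5 - 1.49)/1.5 * 100 = 0.67%

0.67%


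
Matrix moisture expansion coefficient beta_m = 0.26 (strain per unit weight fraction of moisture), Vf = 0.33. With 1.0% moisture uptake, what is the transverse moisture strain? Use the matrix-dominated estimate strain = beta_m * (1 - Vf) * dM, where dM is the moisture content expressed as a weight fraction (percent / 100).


dM = 1.0/100 = 0.01
strain = beta_m * (1-Vf) * dM = 0.26 * 0.67 * 0.01 = 0.001742

0.001742


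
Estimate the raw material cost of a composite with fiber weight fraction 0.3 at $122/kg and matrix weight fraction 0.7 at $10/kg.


Cost = cost_f*Wf + cost_m*Wm = 122*0.3 + 10*0.7 = $43.6/kg

$43.6/kg


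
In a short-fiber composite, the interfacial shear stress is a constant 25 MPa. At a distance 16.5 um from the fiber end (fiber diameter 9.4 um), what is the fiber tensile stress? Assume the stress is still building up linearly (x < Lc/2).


Force balance: sigma_f * (pi*d^2/4) = tau * (pi*d) * x  ->  sigma_f = 4 * tau * x / d
sigma_f = 4 * 25 * 16.5 / 9.4 = 175.5 MPa

175.5 MPa


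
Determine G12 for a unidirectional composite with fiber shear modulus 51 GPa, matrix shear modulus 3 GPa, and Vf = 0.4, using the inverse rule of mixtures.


1/G12 = Vf/Gf + (1-Vf)/Gm = 0.4/51 + 0.6/3
G12 = 4.81 GPa

4.81 GPa


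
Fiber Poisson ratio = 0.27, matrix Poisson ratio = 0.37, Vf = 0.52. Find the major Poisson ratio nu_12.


nu_12 = nu_f*Vf + nu_m*(1-Vf) = 0.27*0.52 + 0.37*0.48 = 0.318

0.318


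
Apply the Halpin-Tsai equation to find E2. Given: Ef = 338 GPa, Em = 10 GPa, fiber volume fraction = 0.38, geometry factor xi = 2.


eta = (Ef/Em - 1)/(Ef/Em + xi) = (33.8 - 1)/(33.8 + 2) = 0.9162
E2 = Em*(1+xi*eta*Vf)/(1-eta*Vf) = 26.02 GPa

26.02 GPa


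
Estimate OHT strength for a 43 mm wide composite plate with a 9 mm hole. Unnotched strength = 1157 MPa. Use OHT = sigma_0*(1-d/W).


OHT = sigma_0*(1-d/W) = 1157*(1-9/43) = 914.8 MPa

914.8 MPa


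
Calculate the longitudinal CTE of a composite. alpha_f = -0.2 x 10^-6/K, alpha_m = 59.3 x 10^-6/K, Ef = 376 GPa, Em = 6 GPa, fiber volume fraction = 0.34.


E1 = Ef*Vf + Em*(1-Vf) = 131.8
alpha_1 = (alpha_f*Ef*Vf + alpha_m*Em*(1-Vf))/E1 = 1.59 x 10^-6/K

1.59 x 10^-6/K


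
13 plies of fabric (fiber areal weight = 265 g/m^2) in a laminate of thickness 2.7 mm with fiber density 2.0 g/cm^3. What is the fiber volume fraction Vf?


Vf = n * FAW / (rho_f * h * 1000) = 13 * 265 / (2.0 * 2.7 * 1000) = 0.638

0.638


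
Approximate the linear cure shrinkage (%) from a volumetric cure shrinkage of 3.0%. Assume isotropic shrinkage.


Linear shrinkage ≈ vol_shrink/3 = 3.0/3 = 1.0%

1.0%


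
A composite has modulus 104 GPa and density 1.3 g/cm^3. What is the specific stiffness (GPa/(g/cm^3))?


Specific stiffness = E/rho = 104/1.3 = 80.0 GPa/(g/cm^3)

80.0 GPa/(g/cm^3)


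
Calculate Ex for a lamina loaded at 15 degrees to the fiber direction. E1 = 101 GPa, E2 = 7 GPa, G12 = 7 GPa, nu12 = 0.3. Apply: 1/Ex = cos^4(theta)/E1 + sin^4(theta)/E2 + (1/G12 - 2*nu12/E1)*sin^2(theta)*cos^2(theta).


cos^4(15) = 0.870513, sin^4(15) = 0.004487, sin^2(15)*cos^2(15) = 0.0625
1/G12 - 2*nu12/E1 = 1/7 - 2*0.3/101 = 0.136917 GPa^-1
1/Ex = 0.870513/101 + 0.004487/7 + 0.136917*0.0625 = 0.0178173 GPa^-1
Ex = 56.13 GPa

56.13 GPa
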